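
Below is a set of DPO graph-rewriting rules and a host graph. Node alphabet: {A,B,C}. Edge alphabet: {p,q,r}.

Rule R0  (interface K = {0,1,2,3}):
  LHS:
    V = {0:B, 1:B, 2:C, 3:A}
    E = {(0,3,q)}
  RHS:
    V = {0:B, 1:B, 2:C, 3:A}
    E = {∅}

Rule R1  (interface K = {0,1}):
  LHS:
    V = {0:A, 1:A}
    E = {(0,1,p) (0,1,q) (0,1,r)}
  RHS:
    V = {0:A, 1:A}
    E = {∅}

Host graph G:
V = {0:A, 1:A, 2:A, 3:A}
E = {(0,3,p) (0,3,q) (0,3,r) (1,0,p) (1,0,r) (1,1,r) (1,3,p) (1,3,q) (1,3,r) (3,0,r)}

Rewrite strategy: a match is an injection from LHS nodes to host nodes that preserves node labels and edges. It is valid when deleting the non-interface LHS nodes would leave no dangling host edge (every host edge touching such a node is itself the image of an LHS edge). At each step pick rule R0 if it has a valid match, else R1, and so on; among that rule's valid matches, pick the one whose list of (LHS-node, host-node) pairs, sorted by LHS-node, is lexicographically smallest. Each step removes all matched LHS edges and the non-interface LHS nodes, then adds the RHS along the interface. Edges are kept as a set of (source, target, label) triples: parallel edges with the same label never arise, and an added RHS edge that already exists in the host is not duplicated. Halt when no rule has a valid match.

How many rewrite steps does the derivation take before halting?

start.  V:4 E:10  edges: 0-p->3 0-q->3 0-r->3 1-p->0 1-r->0 1-r->1 1-p->3 1-q->3 1-r->3 3-r->0
1. fire R1 via {0↦0, 1↦3}  →  V:4 E:7  edges: 1-p->0 1-r->0 1-r->1 1-p->3 1-q->3 1-r->3 3-r->0
2. fire R1 via {0↦1, 1↦3}  →  V:4 E:4  edges: 1-p->0 1-r->0 1-r->1 3-r->0
normal form: no rule applies after step 2

Answer: 2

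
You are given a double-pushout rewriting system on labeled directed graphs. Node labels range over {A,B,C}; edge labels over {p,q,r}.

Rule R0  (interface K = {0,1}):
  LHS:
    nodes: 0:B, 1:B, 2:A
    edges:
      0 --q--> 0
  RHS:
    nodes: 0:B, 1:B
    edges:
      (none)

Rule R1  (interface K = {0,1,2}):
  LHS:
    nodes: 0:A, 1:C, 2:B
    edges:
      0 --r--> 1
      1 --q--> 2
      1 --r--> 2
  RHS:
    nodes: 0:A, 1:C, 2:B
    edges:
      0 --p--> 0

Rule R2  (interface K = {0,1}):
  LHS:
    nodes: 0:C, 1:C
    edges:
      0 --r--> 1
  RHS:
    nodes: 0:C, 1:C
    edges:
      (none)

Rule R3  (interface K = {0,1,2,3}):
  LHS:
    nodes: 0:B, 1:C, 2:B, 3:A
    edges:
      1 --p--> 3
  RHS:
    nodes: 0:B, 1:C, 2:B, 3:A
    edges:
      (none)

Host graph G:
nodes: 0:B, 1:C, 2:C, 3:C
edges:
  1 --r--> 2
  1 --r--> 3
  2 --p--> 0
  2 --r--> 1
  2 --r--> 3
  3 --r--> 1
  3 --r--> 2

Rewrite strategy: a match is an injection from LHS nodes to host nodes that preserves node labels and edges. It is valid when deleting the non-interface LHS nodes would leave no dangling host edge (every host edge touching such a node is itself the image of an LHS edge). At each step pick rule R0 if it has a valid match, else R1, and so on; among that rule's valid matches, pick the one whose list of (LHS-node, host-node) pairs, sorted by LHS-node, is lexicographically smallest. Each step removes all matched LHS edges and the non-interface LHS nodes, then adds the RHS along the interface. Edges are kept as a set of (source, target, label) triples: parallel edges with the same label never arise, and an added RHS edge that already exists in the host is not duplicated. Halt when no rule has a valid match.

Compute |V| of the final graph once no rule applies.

Answer: 4

Derivation:
[0] host  ⇒  4 nodes, 7 edges  {1-r->2 1-r->3 2-p->0 2-r->1 2-r->3 3-r->1 3-r->2}
[1] R2 @ {0↦1, 1↦2}  ⇒  4 nodes, 6 edges  {1-r->3 2-p->0 2-r->1 2-r->3 3-r->1 3-r->2}
[2] R2 @ {0↦1, 1↦3}  ⇒  4 nodes, 5 edges  {2-p->0 2-r->1 2-r->3 3-r->1 3-r->2}
[3] R2 @ {0↦2, 1↦1}  ⇒  4 nodes, 4 edges  {2-p->0 2-r->3 3-r->1 3-r->2}
[4] R2 @ {0↦2, 1↦3}  ⇒  4 nodes, 3 edges  {2-p->0 3-r->1 3-r->2}
[5] R2 @ {0↦3, 1↦1}  ⇒  4 nodes, 2 edges  {2-p->0 3-r->2}
[6] R2 @ {0↦3, 1↦2}  ⇒  4 nodes, 1 edges  {2-p->0}
halt: no rule applies after step 6
NF nodes: {0:B, 1:C, 2:C, 3:C}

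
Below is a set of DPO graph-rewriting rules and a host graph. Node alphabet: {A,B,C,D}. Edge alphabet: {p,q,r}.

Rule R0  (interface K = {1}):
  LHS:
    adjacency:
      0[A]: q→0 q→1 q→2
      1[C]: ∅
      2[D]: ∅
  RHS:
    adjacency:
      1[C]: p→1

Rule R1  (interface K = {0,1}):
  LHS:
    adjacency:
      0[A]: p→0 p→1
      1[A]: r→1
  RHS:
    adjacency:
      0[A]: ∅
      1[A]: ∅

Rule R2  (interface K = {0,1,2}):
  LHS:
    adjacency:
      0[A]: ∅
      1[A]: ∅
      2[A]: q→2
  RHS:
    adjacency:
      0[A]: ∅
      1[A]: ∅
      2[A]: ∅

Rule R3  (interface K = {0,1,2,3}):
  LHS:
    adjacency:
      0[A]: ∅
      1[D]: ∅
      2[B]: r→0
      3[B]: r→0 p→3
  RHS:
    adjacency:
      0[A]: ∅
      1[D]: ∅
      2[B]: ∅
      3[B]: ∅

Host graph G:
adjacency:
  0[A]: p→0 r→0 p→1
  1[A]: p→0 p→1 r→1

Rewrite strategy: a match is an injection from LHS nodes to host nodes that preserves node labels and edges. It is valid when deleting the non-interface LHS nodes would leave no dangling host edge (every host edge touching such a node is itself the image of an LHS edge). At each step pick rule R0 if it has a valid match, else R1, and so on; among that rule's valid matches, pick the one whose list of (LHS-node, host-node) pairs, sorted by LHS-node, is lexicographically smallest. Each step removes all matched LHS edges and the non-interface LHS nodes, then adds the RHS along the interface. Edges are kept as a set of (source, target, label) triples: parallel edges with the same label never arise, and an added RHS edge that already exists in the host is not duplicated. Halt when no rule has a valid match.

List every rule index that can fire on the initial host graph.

Answer: [R1]

Steps:
R0: no valid match — LHS pattern not found
R1: 2 valid matches — {0↦0, 1↦1}, {0↦1, 1↦0}
R2: no valid match — LHS pattern not found
R3: no valid match — LHS pattern not found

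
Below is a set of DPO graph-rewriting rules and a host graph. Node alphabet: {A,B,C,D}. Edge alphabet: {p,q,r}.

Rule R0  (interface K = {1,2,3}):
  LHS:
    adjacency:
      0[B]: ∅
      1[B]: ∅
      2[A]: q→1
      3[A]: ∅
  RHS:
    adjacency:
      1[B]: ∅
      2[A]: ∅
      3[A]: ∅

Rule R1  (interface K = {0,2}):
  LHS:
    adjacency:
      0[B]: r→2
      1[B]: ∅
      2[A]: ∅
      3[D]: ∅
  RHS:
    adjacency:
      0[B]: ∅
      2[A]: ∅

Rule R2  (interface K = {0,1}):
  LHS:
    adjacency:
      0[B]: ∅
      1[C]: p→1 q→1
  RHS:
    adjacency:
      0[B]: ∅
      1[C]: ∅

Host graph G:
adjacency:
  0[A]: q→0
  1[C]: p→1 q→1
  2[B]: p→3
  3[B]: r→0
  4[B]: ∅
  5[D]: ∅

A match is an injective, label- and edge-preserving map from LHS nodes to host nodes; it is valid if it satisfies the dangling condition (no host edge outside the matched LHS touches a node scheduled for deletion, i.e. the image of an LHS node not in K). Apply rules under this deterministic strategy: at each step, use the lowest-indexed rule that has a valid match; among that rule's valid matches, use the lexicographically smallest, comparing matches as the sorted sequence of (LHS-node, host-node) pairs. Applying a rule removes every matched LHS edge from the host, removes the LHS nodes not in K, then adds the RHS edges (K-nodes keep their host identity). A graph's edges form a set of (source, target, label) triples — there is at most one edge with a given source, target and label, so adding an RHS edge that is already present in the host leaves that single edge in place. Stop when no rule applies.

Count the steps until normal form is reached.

Answer: 2

Rewrite trace:
start.  V:6 E:5  edges: 0-q->0 1-p->1 1-q->1 2-p->3 3-r->0
1. fire R1 via {0↦3, 1↦4, 2↦0, 3↦5}  →  V:4 E:4  edges: 0-q->0 1-p->1 1-q->1 2-p->3
2. fire R2 via {0↦2, 1↦1}  →  V:4 E:2  edges: 0-q->0 2-p->3
normal form: no rule applies after step 2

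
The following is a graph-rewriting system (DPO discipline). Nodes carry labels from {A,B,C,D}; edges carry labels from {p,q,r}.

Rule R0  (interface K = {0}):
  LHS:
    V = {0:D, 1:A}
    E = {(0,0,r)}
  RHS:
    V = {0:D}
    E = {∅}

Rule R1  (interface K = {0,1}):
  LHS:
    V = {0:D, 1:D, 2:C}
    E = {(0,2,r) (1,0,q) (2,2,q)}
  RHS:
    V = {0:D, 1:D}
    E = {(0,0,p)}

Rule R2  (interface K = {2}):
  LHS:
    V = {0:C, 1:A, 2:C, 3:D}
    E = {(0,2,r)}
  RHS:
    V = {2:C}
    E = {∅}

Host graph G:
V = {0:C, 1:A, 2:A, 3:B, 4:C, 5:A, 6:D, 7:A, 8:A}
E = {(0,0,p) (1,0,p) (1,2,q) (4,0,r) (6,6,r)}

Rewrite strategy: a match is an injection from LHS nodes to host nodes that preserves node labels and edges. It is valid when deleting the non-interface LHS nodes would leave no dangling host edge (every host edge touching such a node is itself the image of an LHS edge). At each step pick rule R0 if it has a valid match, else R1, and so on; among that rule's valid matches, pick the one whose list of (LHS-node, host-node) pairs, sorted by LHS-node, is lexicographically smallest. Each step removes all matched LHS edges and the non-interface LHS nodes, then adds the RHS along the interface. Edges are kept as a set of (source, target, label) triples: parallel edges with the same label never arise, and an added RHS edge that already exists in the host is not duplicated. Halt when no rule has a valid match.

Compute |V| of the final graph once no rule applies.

Answer: 5

Steps:
start.  V:9 E:5  edges: 0-p->0 1-p->0 1-q->2 4-r->0 6-r->6
1. fire R0 via {0↦6, 1↦5}  →  V:8 E:4  edges: 0-p->0 1-p->0 1-q->2 4-r->0
2. fire R2 via {0↦4, 1↦7, 2↦0, 3↦6}  →  V:5 E:3  edges: 0-p->0 1-p->0 1-q->2
normal form: no rule applies after step 2
NF nodes: {0:C, 1:A, 2:A, 3:B, 8:A}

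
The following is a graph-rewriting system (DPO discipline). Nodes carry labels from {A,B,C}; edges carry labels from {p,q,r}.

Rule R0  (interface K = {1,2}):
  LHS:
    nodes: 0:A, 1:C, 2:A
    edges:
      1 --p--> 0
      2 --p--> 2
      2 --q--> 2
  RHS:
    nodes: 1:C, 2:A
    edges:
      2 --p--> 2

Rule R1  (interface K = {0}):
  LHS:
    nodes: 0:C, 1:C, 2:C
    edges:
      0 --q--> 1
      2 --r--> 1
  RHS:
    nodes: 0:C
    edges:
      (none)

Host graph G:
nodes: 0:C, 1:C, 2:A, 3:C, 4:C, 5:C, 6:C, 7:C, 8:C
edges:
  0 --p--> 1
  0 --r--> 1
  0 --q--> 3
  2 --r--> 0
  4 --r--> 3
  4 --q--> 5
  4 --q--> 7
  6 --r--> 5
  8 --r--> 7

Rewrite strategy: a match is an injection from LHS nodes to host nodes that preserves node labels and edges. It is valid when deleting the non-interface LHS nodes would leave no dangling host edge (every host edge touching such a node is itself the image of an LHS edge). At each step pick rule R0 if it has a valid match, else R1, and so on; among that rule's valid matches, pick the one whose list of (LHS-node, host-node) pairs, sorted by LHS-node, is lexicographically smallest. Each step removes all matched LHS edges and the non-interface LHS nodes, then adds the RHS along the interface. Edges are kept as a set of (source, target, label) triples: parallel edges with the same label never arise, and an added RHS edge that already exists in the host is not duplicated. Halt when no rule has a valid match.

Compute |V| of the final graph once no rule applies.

Answer: 3

Steps:
[0] host  ⇒  9 nodes, 9 edges  {0-p->1 0-r->1 0-q->3 2-r->0 4-r->3 4-q->5 4-q->7 6-r->5 8-r->7}
[1] R1 @ {0↦4, 1↦5, 2↦6}  ⇒  7 nodes, 7 edges  {0-p->1 0-r->1 0-q->3 2-r->0 4-r->3 4-q->7 8-r->7}
[2] R1 @ {0↦4, 1↦7, 2↦8}  ⇒  5 nodes, 5 edges  {0-p->1 0-r->1 0-q->3 2-r->0 4-r->3}
[3] R1 @ {0↦0, 1↦3, 2↦4}  ⇒  3 nodes, 3 edges  {0-p->1 0-r->1 2-r->0}
final graph: no rule applies after step 3
NF nodes: {0:C, 1:C, 2:A}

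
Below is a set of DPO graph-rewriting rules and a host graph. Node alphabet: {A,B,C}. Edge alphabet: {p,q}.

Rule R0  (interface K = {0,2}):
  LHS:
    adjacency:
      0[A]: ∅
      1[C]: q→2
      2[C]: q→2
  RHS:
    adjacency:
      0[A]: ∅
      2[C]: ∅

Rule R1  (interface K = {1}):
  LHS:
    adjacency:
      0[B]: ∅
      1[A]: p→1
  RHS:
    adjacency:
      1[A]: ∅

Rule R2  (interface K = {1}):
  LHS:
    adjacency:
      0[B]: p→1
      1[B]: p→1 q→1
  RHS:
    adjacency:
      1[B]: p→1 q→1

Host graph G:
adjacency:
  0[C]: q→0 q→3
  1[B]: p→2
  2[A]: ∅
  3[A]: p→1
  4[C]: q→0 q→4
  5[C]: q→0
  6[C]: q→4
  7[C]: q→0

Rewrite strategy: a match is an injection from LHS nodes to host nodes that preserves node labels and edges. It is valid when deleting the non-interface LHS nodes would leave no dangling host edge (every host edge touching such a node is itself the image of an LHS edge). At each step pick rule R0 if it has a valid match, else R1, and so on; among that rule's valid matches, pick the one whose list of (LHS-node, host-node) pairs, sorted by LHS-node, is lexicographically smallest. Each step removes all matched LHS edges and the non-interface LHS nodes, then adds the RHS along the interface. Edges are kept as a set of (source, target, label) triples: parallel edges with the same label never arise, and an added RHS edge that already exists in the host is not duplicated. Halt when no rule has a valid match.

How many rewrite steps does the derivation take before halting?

initial: |V|=8 |E|=9  E = 0-q->0 0-q->3 1-p->2 3-p->1 4-q->0 4-q->4 5-q->0 6-q->4 7-q->0
step 1: apply R0 at {0↦2, 1↦5, 2↦0}  → |V|=7 |E|=7  E = 0-q->3 1-p->2 3-p->1 4-q->0 4-q->4 6-q->4 7-q->0
step 2: apply R0 at {0↦2, 1↦6, 2↦4}  → |V|=6 |E|=5  E = 0-q->3 1-p->2 3-p->1 4-q->0 7-q->0
final graph: no rule applies after step 2

Answer: 2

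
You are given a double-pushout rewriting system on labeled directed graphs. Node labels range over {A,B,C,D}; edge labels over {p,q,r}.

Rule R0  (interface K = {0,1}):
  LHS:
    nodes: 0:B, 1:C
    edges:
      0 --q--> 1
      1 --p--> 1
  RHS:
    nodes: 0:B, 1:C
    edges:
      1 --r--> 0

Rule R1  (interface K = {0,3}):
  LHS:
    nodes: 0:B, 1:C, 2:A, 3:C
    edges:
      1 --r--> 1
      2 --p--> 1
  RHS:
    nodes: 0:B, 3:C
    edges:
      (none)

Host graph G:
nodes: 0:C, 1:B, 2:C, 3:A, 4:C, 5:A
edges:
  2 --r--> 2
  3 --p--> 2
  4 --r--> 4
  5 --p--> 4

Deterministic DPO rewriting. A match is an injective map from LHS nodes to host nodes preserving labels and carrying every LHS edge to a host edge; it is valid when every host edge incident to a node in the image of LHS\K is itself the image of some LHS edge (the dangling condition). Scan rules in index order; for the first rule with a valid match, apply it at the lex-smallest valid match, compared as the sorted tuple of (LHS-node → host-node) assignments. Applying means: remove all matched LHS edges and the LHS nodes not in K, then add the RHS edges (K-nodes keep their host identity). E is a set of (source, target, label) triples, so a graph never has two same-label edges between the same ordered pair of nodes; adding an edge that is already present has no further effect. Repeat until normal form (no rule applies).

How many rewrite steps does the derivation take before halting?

initial: |V|=6 |E|=4  E = 2-r->2 3-p->2 4-r->4 5-p->4
step 1: apply R1 at {0↦1, 1↦2, 2↦3, 3↦0}  → |V|=4 |E|=2  E = 4-r->4 5-p->4
step 2: apply R1 at {0↦1, 1↦4, 2↦5, 3↦0}  → |V|=2 |E|=0  E = ∅
final graph: no rule applies after step 2

Answer: 2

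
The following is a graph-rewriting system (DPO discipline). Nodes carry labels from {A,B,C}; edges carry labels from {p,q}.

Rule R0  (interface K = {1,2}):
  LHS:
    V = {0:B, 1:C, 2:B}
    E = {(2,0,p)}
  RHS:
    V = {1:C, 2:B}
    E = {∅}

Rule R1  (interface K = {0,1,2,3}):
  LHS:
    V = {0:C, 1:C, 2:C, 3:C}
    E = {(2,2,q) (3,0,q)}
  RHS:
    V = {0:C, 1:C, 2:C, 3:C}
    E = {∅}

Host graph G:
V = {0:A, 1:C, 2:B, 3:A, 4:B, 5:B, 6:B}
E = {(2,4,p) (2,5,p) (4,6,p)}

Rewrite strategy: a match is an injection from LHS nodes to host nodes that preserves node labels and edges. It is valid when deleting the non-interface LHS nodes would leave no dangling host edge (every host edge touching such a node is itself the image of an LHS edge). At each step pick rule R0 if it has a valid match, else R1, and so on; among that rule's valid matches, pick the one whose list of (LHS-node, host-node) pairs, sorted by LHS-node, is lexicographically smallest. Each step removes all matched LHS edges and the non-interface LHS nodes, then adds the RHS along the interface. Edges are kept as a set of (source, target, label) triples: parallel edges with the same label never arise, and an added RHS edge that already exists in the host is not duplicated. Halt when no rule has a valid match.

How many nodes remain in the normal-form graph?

initial: |V|=7 |E|=3  E = 2-p->4 2-p->5 4-p->6
step 1: apply R0 at {0↦5, 1↦1, 2↦2}  → |V|=6 |E|=2  E = 2-p->4 4-p->6
step 2: apply R0 at {0↦6, 1↦1, 2↦4}  → |V|=5 |E|=1  E = 2-p->4
step 3: apply R0 at {0↦4, 1↦1, 2↦2}  → |V|=4 |E|=0  E = ∅
halt: no rule applies after step 3
NF nodes: {0:A, 1:C, 2:B, 3:A}

Answer: 4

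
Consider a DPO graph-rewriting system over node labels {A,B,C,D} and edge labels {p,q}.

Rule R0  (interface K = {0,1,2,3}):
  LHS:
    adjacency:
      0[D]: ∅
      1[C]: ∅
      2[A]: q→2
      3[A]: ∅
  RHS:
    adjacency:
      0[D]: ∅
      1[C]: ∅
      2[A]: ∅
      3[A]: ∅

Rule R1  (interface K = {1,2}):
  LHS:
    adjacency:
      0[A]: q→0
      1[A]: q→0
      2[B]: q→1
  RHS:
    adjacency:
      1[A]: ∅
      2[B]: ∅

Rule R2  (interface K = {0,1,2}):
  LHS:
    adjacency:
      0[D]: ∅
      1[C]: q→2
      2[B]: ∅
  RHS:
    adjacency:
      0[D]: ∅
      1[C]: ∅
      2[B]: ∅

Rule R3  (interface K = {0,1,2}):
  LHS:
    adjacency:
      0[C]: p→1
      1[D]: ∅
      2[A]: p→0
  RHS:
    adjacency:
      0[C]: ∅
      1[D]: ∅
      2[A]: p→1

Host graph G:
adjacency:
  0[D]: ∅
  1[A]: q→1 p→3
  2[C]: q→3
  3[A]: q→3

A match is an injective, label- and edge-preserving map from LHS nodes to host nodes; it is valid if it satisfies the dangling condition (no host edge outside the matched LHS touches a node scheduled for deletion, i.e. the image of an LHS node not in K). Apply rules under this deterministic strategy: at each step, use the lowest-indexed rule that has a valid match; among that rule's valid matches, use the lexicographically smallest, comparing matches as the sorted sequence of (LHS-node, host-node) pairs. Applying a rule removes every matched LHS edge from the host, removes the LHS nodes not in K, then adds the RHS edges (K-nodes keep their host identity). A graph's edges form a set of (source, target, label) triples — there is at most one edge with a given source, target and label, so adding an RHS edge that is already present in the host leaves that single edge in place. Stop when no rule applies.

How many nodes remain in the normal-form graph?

start.  V:4 E:4  edges: 1-q->1 1-p->3 2-q->3 3-q->3
1. fire R0 via {0↦0, 1↦2, 2↦1, 3↦3}  →  V:4 E:3  edges: 1-p->3 2-q->3 3-q->3
2. fire R0 via {0↦0, 1↦2, 2↦3, 3↦1}  →  V:4 E:2  edges: 1-p->3 2-q->3
halt: no rule applies after step 2
NF nodes: {0:D, 1:A, 2:C, 3:A}

Answer: 4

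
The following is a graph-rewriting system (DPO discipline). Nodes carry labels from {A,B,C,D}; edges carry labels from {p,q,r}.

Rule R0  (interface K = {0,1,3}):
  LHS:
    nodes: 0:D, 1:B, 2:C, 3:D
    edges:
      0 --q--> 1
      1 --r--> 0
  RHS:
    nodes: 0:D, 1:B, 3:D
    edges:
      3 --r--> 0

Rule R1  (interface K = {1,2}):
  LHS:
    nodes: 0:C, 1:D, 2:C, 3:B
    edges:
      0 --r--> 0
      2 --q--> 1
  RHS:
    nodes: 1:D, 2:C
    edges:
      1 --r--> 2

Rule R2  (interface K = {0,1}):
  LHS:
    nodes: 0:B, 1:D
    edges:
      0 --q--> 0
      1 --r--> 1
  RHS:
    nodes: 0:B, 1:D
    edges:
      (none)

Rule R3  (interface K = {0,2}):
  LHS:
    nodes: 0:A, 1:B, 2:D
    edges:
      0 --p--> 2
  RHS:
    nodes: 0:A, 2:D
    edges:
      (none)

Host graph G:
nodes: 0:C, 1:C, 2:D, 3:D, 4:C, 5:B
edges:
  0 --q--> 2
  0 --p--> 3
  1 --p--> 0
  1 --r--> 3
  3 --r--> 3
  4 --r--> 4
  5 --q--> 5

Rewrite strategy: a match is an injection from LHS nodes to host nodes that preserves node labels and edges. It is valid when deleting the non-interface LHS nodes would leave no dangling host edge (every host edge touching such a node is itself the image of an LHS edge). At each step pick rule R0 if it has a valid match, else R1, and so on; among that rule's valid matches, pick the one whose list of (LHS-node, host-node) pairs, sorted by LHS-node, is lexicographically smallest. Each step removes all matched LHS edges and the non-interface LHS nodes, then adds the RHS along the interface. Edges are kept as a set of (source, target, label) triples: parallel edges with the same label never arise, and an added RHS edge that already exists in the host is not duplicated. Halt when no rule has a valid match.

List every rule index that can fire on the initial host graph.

R0: no valid match — LHS pattern not found
R1: no valid match — 1 raw match, all fail dangling condition
R2: 1 valid match — {0↦5, 1↦3}
R3: no valid match — LHS pattern not found

Answer: [R2]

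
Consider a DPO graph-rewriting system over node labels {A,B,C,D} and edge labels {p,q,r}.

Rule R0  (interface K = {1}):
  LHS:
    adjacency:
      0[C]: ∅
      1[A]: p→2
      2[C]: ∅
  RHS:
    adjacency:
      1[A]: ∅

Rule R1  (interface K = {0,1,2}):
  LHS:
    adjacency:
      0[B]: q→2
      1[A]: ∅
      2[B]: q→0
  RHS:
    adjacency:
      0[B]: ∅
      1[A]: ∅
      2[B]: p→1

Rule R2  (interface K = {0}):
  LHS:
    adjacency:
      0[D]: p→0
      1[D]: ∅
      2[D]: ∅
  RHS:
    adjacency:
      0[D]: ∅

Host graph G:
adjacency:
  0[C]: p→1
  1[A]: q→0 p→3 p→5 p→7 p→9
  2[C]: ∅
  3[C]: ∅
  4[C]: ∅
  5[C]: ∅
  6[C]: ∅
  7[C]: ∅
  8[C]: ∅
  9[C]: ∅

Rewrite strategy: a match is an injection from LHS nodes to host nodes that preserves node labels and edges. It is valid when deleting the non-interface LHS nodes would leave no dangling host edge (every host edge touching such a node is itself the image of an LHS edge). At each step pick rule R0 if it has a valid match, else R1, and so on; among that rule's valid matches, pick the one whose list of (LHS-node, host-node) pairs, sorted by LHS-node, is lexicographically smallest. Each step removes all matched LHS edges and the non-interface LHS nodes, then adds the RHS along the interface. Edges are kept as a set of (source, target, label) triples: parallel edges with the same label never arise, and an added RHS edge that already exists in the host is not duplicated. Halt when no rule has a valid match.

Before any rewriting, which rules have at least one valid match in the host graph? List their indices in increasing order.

R0: 16 valid matches — {0↦2, 1↦1, 2↦3}, {0↦2, 1↦1, 2↦5}, {0↦2, 1↦1, 2↦7} (+13 more)
R1: no valid match — LHS pattern not found
R2: no valid match — LHS pattern not found

Answer: [R0]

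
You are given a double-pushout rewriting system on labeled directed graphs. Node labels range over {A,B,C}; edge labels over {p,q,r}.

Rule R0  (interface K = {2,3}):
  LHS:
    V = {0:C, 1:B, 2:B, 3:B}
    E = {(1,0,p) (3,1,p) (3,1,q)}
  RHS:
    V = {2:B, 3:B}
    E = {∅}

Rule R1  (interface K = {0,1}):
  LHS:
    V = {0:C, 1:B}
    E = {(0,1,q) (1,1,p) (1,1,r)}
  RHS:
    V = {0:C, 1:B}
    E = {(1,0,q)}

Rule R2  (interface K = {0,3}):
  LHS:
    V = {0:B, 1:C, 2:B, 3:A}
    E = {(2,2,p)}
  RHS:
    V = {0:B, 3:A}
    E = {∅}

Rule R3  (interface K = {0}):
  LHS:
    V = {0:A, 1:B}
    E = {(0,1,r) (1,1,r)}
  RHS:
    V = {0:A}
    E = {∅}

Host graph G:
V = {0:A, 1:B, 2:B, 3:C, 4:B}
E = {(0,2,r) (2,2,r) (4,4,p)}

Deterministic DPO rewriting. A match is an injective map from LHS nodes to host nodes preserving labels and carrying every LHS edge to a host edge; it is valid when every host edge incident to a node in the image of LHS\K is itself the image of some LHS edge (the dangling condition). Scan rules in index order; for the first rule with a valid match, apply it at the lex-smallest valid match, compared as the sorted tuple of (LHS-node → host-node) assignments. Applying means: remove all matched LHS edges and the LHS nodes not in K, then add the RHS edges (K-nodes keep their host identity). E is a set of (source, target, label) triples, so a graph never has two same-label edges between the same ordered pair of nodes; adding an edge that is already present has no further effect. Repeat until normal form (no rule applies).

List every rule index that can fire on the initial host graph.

Answer: [R2,R3]

Rewrite trace:
R0: no valid match — LHS pattern not found
R1: no valid match — LHS pattern not found
R2: 2 valid matches — {0↦1, 1↦3, 2↦4, 3↦0}, {0↦2, 1↦3, 2↦4, 3↦0}
R3: 1 valid match — {0↦0, 1↦2}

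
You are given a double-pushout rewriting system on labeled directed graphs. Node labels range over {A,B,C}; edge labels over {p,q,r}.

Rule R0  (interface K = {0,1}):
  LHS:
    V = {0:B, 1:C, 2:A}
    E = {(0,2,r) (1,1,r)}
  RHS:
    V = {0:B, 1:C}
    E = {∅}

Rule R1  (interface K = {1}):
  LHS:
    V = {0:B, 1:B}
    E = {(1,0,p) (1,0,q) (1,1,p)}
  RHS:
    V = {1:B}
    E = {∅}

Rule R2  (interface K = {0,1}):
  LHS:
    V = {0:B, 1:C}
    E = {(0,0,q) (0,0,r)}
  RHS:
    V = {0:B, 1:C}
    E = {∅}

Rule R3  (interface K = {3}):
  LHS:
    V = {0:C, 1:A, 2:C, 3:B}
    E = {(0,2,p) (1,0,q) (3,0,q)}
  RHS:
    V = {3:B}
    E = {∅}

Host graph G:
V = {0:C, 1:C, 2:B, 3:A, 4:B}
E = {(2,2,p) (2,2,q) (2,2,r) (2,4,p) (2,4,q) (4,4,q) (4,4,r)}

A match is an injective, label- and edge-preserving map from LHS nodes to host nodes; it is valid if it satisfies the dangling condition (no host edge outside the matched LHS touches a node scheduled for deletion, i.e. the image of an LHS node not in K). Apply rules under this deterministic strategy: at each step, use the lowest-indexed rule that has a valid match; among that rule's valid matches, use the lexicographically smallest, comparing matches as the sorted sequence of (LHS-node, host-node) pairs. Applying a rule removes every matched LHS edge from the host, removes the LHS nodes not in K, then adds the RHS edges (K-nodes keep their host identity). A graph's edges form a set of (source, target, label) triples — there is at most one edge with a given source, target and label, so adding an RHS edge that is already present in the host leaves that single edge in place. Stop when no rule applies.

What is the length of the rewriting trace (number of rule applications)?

initial: |V|=5 |E|=7  E = 2-p->2 2-q->2 2-r->2 2-p->4 2-q->4 4-q->4 4-r->4
step 1: apply R2 at {0↦2, 1↦0}  → |V|=5 |E|=5  E = 2-p->2 2-p->4 2-q->4 4-q->4 4-r->4
step 2: apply R2 at {0↦4, 1↦0}  → |V|=5 |E|=3  E = 2-p->2 2-p->4 2-q->4
step 3: apply R1 at {0↦4, 1↦2}  → |V|=4 |E|=0  E = ∅
final graph: no rule applies after step 3

Answer: 3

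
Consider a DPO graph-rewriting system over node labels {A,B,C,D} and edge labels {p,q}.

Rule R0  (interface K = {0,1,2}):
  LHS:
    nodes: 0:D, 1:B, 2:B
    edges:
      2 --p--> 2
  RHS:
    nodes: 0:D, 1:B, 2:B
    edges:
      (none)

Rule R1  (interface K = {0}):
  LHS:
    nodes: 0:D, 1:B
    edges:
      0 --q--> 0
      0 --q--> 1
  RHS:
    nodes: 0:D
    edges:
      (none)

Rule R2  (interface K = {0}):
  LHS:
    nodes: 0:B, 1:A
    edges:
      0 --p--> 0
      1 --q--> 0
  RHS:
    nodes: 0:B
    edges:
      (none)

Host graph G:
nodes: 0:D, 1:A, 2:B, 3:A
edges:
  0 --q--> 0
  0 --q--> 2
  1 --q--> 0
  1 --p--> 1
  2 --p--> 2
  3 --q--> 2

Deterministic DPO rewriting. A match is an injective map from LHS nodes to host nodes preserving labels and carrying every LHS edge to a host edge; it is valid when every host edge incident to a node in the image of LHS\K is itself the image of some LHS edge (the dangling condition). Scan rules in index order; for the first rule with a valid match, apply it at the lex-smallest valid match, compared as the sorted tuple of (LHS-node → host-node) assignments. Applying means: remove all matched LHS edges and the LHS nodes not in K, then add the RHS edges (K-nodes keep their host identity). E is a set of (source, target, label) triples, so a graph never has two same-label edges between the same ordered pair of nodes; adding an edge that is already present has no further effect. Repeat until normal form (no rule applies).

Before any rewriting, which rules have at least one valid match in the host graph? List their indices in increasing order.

Answer: [R2]

Steps:
R0: no valid match — LHS pattern not found
R1: no valid match — 1 raw match, all fail dangling condition
R2: 1 valid match — {0↦2, 1↦3}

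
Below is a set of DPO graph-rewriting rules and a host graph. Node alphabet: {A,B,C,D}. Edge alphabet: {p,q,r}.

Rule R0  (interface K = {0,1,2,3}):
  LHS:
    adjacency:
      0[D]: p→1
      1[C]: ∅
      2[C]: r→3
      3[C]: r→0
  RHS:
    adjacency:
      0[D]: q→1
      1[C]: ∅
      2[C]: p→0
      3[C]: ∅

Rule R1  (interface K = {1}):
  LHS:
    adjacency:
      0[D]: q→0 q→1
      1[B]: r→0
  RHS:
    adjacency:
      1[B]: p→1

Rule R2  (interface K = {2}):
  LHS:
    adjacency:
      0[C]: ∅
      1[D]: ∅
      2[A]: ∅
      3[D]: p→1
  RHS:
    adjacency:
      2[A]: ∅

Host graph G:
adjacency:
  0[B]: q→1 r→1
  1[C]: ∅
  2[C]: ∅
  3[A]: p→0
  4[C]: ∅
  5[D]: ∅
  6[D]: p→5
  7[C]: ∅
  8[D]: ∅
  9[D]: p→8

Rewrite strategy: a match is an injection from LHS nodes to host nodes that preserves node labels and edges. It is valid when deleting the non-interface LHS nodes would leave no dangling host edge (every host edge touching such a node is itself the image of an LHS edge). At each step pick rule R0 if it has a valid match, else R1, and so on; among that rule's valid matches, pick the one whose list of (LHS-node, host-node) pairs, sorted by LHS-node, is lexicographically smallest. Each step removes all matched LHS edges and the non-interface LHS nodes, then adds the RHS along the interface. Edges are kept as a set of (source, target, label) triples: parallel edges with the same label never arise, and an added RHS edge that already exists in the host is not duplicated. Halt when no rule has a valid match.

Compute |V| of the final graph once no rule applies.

initial: |V|=10 |E|=5  E = 0-q->1 0-r->1 3-p->0 6-p->5 9-p->8
step 1: apply R2 at {0↦2, 1↦5, 2↦3, 3↦6}  → |V|=7 |E|=4  E = 0-q->1 0-r->1 3-p->0 9-p->8
step 2: apply R2 at {0↦4, 1↦8, 2↦3, 3↦9}  → |V|=4 |E|=3  E = 0-q->1 0-r->1 3-p->0
final graph: no rule applies after step 2
NF nodes: {0:B, 1:C, 3:A, 7:C}

Answer: 4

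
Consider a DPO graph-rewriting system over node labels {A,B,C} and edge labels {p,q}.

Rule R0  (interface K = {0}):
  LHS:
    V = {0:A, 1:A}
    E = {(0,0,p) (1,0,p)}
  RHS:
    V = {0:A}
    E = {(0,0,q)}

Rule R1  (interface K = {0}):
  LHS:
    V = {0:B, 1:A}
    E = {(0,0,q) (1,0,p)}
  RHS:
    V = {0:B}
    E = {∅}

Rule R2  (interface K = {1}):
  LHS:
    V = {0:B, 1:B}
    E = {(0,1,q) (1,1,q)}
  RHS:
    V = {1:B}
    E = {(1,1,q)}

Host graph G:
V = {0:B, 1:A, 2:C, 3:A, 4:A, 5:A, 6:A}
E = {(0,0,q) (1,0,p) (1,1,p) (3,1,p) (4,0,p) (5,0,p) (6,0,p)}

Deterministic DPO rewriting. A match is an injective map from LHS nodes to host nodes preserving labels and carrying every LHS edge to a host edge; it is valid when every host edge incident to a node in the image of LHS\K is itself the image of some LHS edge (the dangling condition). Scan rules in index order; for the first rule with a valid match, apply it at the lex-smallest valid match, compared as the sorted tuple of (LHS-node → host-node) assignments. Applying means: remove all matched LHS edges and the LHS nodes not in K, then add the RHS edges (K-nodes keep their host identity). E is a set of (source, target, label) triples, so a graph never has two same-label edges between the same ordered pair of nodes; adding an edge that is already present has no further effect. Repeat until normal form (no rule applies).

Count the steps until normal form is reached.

Answer: 2

Derivation:
start.  V:7 E:7  edges: 0-q->0 1-p->0 1-p->1 3-p->1 4-p->0 5-p->0 6-p->0
1. fire R0 via {0↦1, 1↦3}  →  V:6 E:6  edges: 0-q->0 1-p->0 1-q->1 4-p->0 5-p->0 6-p->0
2. fire R1 via {0↦0, 1↦4}  →  V:5 E:4  edges: 1-p->0 1-q->1 5-p->0 6-p->0
halt: no rule applies after step 2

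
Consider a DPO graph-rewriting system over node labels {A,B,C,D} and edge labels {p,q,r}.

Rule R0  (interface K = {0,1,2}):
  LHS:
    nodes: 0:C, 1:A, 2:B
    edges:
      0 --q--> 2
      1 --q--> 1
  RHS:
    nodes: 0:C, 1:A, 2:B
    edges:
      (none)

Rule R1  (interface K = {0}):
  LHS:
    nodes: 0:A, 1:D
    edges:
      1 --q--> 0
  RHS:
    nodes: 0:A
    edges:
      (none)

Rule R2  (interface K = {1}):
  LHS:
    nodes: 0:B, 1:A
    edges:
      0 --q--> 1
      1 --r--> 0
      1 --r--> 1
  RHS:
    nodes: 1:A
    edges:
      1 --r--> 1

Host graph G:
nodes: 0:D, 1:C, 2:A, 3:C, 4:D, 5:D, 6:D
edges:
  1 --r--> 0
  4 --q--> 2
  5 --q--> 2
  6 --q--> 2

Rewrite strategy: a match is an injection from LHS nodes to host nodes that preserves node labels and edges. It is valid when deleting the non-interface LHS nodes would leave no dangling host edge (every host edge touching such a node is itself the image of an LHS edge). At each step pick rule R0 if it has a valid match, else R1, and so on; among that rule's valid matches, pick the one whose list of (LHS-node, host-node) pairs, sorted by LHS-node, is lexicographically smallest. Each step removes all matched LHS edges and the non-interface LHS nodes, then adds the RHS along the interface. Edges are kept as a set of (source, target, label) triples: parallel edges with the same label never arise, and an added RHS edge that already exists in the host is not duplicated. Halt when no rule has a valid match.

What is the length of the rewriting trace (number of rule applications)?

Answer: 3

Derivation:
start.  V:7 E:4  edges: 1-r->0 4-q->2 5-q->2 6-q->2
1. fire R1 via {0↦2, 1↦4}  →  V:6 E:3  edges: 1-r->0 5-q->2 6-q->2
2. fire R1 via {0↦2, 1↦5}  →  V:5 E:2  edges: 1-r->0 6-q->2
3. fire R1 via {0↦2, 1↦6}  →  V:4 E:1  edges: 1-r->0
final graph: no rule applies after step 3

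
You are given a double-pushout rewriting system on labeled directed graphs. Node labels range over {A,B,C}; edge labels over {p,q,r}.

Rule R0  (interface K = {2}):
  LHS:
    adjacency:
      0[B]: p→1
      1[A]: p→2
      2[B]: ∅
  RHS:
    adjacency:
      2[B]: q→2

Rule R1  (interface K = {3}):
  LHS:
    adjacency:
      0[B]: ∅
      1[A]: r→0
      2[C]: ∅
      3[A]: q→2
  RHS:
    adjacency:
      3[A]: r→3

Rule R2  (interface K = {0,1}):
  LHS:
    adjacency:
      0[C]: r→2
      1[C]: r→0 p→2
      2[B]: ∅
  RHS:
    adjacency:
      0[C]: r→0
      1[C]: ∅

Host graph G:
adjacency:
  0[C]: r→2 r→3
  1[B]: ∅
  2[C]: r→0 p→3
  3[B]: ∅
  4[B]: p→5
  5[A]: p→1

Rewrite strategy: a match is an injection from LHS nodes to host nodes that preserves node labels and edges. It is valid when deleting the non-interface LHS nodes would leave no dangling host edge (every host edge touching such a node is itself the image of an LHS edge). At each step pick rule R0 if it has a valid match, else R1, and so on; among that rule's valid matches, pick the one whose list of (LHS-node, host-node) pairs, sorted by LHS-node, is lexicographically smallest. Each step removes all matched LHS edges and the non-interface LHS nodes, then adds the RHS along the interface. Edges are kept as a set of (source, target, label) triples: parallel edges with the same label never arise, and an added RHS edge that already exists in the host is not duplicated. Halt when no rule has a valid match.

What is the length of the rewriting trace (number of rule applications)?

start.  V:6 E:6  edges: 0-r->2 0-r->3 2-r->0 2-p->3 4-p->5 5-p->1
1. fire R0 via {0↦4, 1↦5, 2↦1}  →  V:4 E:5  edges: 0-r->2 0-r->3 1-q->1 2-r->0 2-p->3
2. fire R2 via {0↦0, 1↦2, 2↦3}  →  V:3 E:3  edges: 0-r->0 0-r->2 1-q->1
final graph: no rule applies after step 2

Answer: 2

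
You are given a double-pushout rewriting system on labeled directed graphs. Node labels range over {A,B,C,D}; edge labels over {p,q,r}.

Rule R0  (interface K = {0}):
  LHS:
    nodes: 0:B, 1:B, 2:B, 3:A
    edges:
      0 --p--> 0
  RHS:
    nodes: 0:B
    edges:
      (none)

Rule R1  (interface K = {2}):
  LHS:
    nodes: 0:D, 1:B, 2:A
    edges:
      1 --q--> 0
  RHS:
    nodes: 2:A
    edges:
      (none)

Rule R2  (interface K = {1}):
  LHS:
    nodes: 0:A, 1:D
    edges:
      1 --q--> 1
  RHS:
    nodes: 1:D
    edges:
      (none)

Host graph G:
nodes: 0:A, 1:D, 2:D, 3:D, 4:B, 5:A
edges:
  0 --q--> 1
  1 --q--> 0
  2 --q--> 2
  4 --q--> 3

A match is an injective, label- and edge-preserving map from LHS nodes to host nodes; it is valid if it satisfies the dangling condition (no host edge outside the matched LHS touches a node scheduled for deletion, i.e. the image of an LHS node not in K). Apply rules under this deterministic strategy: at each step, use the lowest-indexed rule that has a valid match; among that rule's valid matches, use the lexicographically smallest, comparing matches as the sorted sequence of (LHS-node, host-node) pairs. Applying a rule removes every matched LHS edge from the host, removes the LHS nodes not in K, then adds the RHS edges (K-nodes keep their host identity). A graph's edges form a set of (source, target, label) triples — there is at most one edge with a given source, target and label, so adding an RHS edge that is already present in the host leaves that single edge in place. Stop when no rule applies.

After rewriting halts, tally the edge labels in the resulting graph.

Answer: q:2

Steps:
[0] host  ⇒  6 nodes, 4 edges  {0-q->1 1-q->0 2-q->2 4-q->3}
[1] R1 @ {0↦3, 1↦4, 2↦0}  ⇒  4 nodes, 3 edges  {0-q->1 1-q->0 2-q->2}
[2] R2 @ {0↦5, 1↦2}  ⇒  3 nodes, 2 edges  {0-q->1 1-q->0}
normal form: no rule applies after step 2
NF edges: [(0, 1, 'q'), (1, 0, 'q')]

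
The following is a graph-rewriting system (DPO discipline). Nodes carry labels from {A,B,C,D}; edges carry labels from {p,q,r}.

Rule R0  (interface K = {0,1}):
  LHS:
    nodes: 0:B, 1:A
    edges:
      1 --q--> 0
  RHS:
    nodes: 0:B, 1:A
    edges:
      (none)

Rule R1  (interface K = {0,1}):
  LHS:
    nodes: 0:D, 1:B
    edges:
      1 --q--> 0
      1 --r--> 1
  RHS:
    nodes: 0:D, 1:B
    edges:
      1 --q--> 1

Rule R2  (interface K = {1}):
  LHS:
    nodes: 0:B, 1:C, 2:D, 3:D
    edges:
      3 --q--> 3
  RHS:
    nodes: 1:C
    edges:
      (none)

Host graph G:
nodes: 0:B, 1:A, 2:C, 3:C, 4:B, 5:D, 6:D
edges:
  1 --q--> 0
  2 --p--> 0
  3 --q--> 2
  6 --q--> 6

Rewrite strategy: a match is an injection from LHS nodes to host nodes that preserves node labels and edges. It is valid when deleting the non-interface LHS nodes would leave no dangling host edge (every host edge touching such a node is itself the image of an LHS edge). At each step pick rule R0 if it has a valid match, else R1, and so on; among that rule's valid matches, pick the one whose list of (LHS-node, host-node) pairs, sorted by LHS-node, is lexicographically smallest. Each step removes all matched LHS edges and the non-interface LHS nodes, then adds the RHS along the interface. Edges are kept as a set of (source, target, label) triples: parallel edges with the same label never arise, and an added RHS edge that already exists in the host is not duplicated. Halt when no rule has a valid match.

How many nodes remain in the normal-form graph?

initial: |V|=7 |E|=4  E = 1-q->0 2-p->0 3-q->2 6-q->6
step 1: apply R0 at {0↦0, 1↦1}  → |V|=7 |E|=3  E = 2-p->0 3-q->2 6-q->6
step 2: apply R2 at {0↦4, 1↦2, 2↦5, 3↦6}  → |V|=4 |E|=2  E = 2-p->0 3-q->2
normal form: no rule applies after step 2
NF nodes: {0:B, 1:A, 2:C, 3:C}

Answer: 4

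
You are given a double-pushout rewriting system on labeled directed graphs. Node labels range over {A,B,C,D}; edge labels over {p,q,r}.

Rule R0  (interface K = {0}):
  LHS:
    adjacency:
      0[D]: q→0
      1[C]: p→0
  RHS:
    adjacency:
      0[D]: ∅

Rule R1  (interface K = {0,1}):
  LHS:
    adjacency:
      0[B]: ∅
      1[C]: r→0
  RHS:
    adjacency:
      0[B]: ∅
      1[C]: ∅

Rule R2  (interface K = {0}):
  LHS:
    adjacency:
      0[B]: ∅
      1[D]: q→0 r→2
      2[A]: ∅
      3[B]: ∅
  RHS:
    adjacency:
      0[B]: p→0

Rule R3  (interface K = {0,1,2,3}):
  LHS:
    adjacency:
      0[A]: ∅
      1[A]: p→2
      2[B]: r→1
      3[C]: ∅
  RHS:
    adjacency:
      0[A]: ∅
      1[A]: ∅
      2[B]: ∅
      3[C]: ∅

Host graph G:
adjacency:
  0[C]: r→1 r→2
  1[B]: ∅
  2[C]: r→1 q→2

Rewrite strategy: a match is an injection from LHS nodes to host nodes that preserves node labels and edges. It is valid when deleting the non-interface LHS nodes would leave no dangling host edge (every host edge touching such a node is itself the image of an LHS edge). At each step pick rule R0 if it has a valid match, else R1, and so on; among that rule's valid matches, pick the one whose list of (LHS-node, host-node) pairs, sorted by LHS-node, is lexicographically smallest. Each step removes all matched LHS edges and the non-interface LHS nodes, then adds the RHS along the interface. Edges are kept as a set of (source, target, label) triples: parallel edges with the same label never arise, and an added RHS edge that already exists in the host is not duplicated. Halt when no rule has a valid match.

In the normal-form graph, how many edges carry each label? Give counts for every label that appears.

[0] host  ⇒  3 nodes, 4 edges  {0-r->1 0-r->2 2-r->1 2-q->2}
[1] R1 @ {0↦1, 1↦0}  ⇒  3 nodes, 3 edges  {0-r->2 2-r->1 2-q->2}
[2] R1 @ {0↦1, 1↦2}  ⇒  3 nodes, 2 edges  {0-r->2 2-q->2}
normal form: no rule applies after step 2
NF edges: [(0, 2, 'r'), (2, 2, 'q')]

Answer: q:1 r:1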